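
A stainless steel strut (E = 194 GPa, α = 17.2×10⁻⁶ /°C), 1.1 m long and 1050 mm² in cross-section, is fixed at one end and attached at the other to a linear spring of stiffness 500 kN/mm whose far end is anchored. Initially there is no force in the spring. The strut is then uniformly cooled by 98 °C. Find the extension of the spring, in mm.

δ ≈ 0.501 mm

If the spring were absent the strut would shorten by αΔT L = 17.2×10⁻⁶ × 98 × 1100 = 1.854 mm.
Let P be the tensile force in the spring. The strut extends elastically by PL/(AE) and the spring stretches by P/k; together these equal δ_free.
P [ L/(AE) + 1/k ] = δ_free → P [ 1100/(1050×194×10³) + 1/(500×10³) ] = 1.854.
P = 1.854 / 7.4×10⁻⁶ = 250600 N.
Spring extension = P/k = 250600/(500×10³) = 0.5011 mm.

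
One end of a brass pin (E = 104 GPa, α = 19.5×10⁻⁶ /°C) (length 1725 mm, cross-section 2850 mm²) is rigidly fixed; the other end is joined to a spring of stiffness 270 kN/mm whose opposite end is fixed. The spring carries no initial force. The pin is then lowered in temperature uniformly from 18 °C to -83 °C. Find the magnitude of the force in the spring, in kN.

P ≈ 357 kN

If the spring were absent the pin would shorten by αΔT L = 19.5×10⁻⁶ × 101 × 1725 = 3.397 mm.
Let P be the tensile force in the spring. The pin extends elastically by PL/(AE) and the spring stretches by P/k; together these equal δ_free.
So P = δ_free / [L/(AE) + 1/k] = 3.397 / [ 1725/(2850×104×10³) + 1/(270×10³) ].
P = 3.397 / 9.524×10⁻⁶ = 356700 N.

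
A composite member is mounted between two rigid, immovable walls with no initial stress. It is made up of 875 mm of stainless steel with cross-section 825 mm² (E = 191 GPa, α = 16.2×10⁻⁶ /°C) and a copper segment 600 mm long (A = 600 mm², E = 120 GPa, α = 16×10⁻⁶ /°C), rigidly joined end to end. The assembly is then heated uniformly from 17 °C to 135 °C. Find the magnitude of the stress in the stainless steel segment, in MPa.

With the walls removed the bar would change length by δ_free = Σ αᵢΔT Lᵢ = 16.2×10⁻⁶×118×875 + 16×10⁻⁶×118×600 = 2.805 mm.
Since the ends are fixed, an axial force P builds up, equal in every segment, with P · Σ Lᵢ/(AᵢEᵢ) = δ_free.
The series flexibility is Σ Lᵢ/(AᵢEᵢ) = 875/(825×191×10³) + 600/(600×120×10³) = 1.389×10⁻⁵ mm/N.
Hence P = δ_free / Σ(L/AE) = 2.805/1.389×10⁻⁵ = 202 kN (compressive).
σ_{stainless steel} = P / A = 202000 / 825 = 244.9 MPa.

σ ≈ 245 MPa (compressive)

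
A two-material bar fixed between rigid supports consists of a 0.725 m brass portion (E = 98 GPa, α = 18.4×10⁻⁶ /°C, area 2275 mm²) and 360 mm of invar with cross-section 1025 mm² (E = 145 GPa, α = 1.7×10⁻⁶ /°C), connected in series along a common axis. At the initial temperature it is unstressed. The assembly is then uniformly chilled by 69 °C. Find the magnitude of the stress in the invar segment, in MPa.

σ ≈ 166 MPa (tensile)

If the supports were absent, the total length change would be Σ αᵢΔT Lᵢ = 18.4×10⁻⁶×69×725 + 1.7×10⁻⁶×69×360 = 0.9627 mm.
The rigid supports impose zero overall length change; the single axial force P common to all segments must satisfy P Σ Lᵢ/(AᵢEᵢ) = δ_free.
The series flexibility is Σ Lᵢ/(AᵢEᵢ) = 725/(2275×98×10³) + 360/(1025×145×10³) = 5.674×10⁻⁶ mm/N.
P = 0.9627 / 5.674×10⁻⁶ = 169700 N = 169.7 kN, tensile.
σ_{invar} = P / A = 169700 / 1025 = 165.5 MPa.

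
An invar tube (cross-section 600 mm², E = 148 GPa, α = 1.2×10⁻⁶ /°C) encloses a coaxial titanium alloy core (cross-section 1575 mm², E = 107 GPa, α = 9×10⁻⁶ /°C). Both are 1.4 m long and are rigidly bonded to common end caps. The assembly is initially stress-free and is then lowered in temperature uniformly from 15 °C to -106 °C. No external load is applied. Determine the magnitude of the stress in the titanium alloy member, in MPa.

σ ≈ 34.8 MPa (tensile)

Both members must finish at the same length. With the larger α, the titanium alloy tends to over-contract; the plates restrain it, putting the titanium alloy in tension and the invar in compression. With no external load the two internal forces are equal and opposite, magnitude P.
Compatibility of the two members (thermal + elastic change equal): (α₁ − α₂)ΔT = P·[1/(A₁E₁) + 1/(A₂E₂)].
|α₁ − α₂|·ΔT = 7.8×10⁻⁶ × 121 = 0.0009438.
1/(A₁E₁) + 1/(A₂E₂) = 1/(600×148×10³) + 1/(1575×107×10³) = 1.72×10⁻⁸ N⁻¹.
So P = 0.0009438 / 1.72×10⁻⁸ = 54.89 kN.
σ_{titanium alloy} = P/A₂ = 54890/1575 = 34.85 MPa, tensile.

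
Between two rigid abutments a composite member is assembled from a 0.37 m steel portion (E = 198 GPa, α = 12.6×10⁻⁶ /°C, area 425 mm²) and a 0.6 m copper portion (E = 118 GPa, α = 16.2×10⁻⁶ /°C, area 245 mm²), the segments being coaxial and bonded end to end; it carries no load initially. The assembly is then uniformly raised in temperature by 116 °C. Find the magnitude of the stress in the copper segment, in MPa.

With the walls removed the bar would change length by δ_free = Σ αᵢΔT Lᵢ = 12.6×10⁻⁶×116×370 + 16.2×10⁻⁶×116×600 = 1.668 mm.
The rigid supports impose zero overall length change; the single axial force P common to all segments must satisfy P Σ Lᵢ/(AᵢEᵢ) = δ_free.
The series flexibility is Σ Lᵢ/(AᵢEᵢ) = 370/(425×198×10³) + 600/(245×118×10³) = 2.515×10⁻⁵ mm/N.
So P = 1.668 / 2.515×10⁻⁵ = 66.33 kN, compressive.
σ_{copper} = P / A = 66330 / 245 = 270.7 MPa.

σ ≈ 271 MPa (compressive)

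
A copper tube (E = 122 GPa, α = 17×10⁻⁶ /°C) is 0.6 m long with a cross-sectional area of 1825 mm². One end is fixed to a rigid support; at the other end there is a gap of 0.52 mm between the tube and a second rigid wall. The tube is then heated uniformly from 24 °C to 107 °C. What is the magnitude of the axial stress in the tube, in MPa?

Free thermal elongation = αΔT L = 17×10⁻⁶ × 83 × 600 = 0.8466 mm.
The gap closes (δ_free > 0.52 mm) and the wall then resists a further 0.8466 − 0.52 = 0.3266 mm of expansion.
So σ = E(δ_free − g)/L = 122×10³ × 0.3266/600 = 66.41 MPa.

σ ≈ 66.4 MPa (compressive)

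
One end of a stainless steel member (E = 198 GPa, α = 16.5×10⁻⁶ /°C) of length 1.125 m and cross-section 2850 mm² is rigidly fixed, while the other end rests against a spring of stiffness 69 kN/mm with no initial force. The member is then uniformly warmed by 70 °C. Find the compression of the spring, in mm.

Free thermal expansion: δ_free = αΔT L = 16.5×10⁻⁶ × 70 × 1125 = 1.299 mm.
With a force P in the spring, the elastic change of the member is PL/(AE) and that of the spring is P/k; compatibility requires their sum to equal δ_free.
P [ L/(AE) + 1/k ] = δ_free → P [ 1125/(2850×198×10³) + 1/(69×10³) ] = 1.299.
P = 1.299 / 1.649×10⁻⁵ = 78820 N.
Spring compression = P/k = 78820/(69×10³) = 1.142 mm.

δ ≈ 1.14 mm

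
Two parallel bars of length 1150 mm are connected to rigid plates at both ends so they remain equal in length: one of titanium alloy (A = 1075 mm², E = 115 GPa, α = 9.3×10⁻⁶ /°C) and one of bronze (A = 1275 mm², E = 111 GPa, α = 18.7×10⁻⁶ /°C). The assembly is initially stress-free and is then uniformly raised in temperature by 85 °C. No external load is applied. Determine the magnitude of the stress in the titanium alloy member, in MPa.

σ ≈ 49 MPa (tensile)

Both members must finish at the same length. With the larger α, the bronze tends to over-expand; the plates restrain it, putting the bronze in compression and the titanium alloy in tension. With no external load the two internal forces are equal and opposite, magnitude P.
Compatibility of the two members (thermal + elastic change equal): (α₁ − α₂)ΔT = P·[1/(A₁E₁) + 1/(A₂E₂)].
|α₁ − α₂|·ΔT = 9.4×10⁻⁶ × 85 = 0.000799.
1/(A₁E₁) + 1/(A₂E₂) = 1/(1075×115×10³) + 1/(1275×111×10³) = 1.515×10⁻⁸ N⁻¹.
P = 0.000799 / 1.515×10⁻⁸ = 52720 N = 52.72 kN.
σ_{titanium alloy} = P/A₁ = 52720/1075 = 49.04 MPa, tensile.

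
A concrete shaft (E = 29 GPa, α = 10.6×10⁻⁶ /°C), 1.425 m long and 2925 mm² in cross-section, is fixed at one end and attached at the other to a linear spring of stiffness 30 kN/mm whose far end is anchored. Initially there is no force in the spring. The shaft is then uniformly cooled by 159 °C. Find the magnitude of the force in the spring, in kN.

P ≈ 47.9 kN

If the spring were absent the shaft would shorten by αΔT L = 10.6×10⁻⁶ × 159 × 1425 = 2.402 mm.
With a force P in the spring, the elastic change of the shaft is PL/(AE) and that of the spring is P/k; compatibility requires their sum to equal δ_free.
So P = δ_free / [L/(AE) + 1/k] = 2.402 / [ 1425/(2925×29×10³) + 1/(30×10³) ].
P = 2.402 / 5.013×10⁻⁵ = 47910 N.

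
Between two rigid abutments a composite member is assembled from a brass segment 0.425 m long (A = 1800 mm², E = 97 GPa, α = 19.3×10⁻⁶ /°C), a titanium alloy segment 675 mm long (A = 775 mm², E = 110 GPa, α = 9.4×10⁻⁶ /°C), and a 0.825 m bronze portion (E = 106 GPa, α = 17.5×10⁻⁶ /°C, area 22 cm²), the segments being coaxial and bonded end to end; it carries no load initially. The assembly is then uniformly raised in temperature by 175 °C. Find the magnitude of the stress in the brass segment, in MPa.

Free thermal expansion of the whole bar: Σ αᵢΔT Lᵢ = 19.3×10⁻⁶×175×425 + 9.4×10⁻⁶×175×675 + 17.5×10⁻⁶×175×825 = 5.072 mm.
The walls prevent any net length change, so an axial force P (same in every segment) develops. Compatibility: P · Σ Lᵢ/(AᵢEᵢ) = δ_free.
Σ Lᵢ/(AᵢEᵢ) = 425/(1800×97×10³) + 675/(775×110×10³) + 825/(2200×106×10³) = 1.389×10⁻⁵ mm/N.
So P = 5.072 / 1.389×10⁻⁵ = 365.2 kN, compressive.
σ_{brass} = P / A = 365200 / 1800 = 202.9 MPa.

σ ≈ 203 MPa (compressive)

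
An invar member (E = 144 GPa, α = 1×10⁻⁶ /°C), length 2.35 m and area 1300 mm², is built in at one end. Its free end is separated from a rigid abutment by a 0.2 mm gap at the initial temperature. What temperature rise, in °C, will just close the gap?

ΔT ≈ 85.1 °C

Contact occurs when the free expansion equals the gap: αΔT L = 0.2 mm.
ΔT = 0.2 / (1×10⁻⁶ × 2350) = 85.11 °C.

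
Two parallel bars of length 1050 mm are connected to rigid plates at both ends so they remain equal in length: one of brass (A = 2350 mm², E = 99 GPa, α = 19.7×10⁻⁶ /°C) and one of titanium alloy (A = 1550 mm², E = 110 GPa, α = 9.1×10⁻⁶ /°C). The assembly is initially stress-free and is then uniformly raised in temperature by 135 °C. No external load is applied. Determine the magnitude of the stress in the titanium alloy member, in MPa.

Both members must finish at the same length. With the larger α, the brass tends to over-expand; the plates restrain it, putting the brass in compression and the titanium alloy in tension. With no external load the two internal forces are equal and opposite, magnitude P.
Equating the net (thermal + elastic) strains gives |α₁ − α₂|·ΔT = P·[1/(A₁E₁) + 1/(A₂E₂)].
|α₁ − α₂|·ΔT = 10.6×10⁻⁶ × 135 = 0.001431.
1/(A₁E₁) + 1/(A₂E₂) = 1/(2350×99×10³) + 1/(1550×110×10³) = 1.016×10⁻⁸ N⁻¹.
So P = 0.001431 / 1.016×10⁻⁸ = 140.8 kN.
σ_{titanium alloy} = P/A₂ = 140800/1550 = 90.84 MPa, tensile.

σ ≈ 90.8 MPa (tensile)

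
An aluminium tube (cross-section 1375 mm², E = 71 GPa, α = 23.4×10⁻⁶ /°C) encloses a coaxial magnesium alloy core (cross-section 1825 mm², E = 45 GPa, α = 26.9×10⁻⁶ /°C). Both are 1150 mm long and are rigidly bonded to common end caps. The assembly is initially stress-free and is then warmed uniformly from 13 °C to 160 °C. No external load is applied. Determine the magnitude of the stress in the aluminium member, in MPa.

σ ≈ 16.7 MPa (tensile)

Both members must finish at the same length. With the larger α, the magnesium alloy tends to over-expand; the plates restrain it, putting the magnesium alloy in compression and the aluminium in tension. With no external load the two internal forces are equal and opposite, magnitude P.
Compatibility of the two members (thermal + elastic change equal): (α₁ − α₂)ΔT = P·[1/(A₁E₁) + 1/(A₂E₂)].
|α₁ − α₂|·ΔT = 3.5×10⁻⁶ × 147 = 0.0005145.
1/(A₁E₁) + 1/(A₂E₂) = 1/(1375×71×10³) + 1/(1825×45×10³) = 2.242×10⁻⁸ N⁻¹.
P = 0.0005145 / 2.242×10⁻⁸ = 22950 N = 22.95 kN.
σ_{aluminium} = P/A₁ = 22950/1375 = 16.69 MPa, tensile.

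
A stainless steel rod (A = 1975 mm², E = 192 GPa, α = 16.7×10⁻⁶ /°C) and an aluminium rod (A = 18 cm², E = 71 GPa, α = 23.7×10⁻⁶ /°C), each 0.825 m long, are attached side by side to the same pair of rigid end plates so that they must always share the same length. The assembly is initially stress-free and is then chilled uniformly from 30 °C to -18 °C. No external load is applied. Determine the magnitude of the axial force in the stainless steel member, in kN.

Both members must finish at the same length. With the larger α, the aluminium tends to over-contract; the plates restrain it, putting the aluminium in tension and the stainless steel in compression. With no external load the two internal forces are equal and opposite, magnitude P.
Equating the net (thermal + elastic) strains gives |α₁ − α₂|·ΔT = P·[1/(A₁E₁) + 1/(A₂E₂)].
|α₁ − α₂|·ΔT = 7×10⁻⁶ × 48 = 0.000336.
1/(A₁E₁) + 1/(A₂E₂) = 1/(1975×192×10³) + 1/(1800×71×10³) = 1.046×10⁻⁸ N⁻¹.
P = 0.000336 / 1.046×10⁻⁸ = 32120 N = 32.12 kN.

P ≈ 32.1 kN (compressive in the stainless steel)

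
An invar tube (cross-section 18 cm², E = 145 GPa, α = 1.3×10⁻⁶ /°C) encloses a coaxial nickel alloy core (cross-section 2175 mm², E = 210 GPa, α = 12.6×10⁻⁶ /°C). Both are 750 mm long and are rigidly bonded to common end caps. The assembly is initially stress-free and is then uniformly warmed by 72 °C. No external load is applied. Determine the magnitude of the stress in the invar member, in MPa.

Both members must finish at the same length. With the larger α, the nickel alloy tends to over-expand; the plates restrain it, putting the nickel alloy in compression and the invar in tension. With no external load the two internal forces are equal and opposite, magnitude P.
Setting the final lengths equal and cancelling L: (α₁ − α₂)ΔT = P/(A₁E₁) + P/(A₂E₂).
|α₁ − α₂|·ΔT = 11.3×10⁻⁶ × 72 = 0.0008136.
1/(A₁E₁) + 1/(A₂E₂) = 1/(1800×145×10³) + 1/(2175×210×10³) = 6.021×10⁻⁹ N⁻¹.
So P = 0.0008136 / 6.021×10⁻⁹ = 135.1 kN.
σ_{invar} = P/A₁ = 135100/1800 = 75.07 MPa, tensile.

σ ≈ 75.1 MPa (tensile)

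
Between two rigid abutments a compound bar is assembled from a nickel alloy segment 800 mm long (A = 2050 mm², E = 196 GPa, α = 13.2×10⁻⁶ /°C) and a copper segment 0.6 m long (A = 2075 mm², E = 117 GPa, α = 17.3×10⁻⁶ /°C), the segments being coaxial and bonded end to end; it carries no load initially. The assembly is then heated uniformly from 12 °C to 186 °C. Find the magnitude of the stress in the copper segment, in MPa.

σ ≈ 393 MPa (compressive)

Free thermal expansion of the whole bar: Σ αᵢΔT Lᵢ = 13.2×10⁻⁶×174×800 + 17.3×10⁻⁶×174×600 = 3.644 mm.
Since the ends are fixed, an axial force P builds up, equal in every segment, with P · Σ Lᵢ/(AᵢEᵢ) = δ_free.
The series flexibility is Σ Lᵢ/(AᵢEᵢ) = 800/(2050×196×10³) + 600/(2075×117×10³) = 4.462×10⁻⁶ mm/N.
So P = 3.644 / 4.462×10⁻⁶ = 816.5 kN, compressive.
σ_{copper} = P / A = 816500 / 2075 = 393.5 MPa.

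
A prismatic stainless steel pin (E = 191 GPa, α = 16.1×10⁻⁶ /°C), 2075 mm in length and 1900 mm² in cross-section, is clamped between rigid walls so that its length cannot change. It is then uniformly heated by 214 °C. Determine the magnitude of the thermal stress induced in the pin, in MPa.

σ ≈ 658 MPa (compressive)

With length fixed, the mechanical strain must cancel the thermal strain αΔT = 16.1×10⁻⁶ × 214 = 3445.4×10⁻⁶.
The stress required to suppress this strain is σ = Eε = 191×10³ × 3445.4×10⁻⁶ = 658.1 MPa, compressive since the pin is trying to expand.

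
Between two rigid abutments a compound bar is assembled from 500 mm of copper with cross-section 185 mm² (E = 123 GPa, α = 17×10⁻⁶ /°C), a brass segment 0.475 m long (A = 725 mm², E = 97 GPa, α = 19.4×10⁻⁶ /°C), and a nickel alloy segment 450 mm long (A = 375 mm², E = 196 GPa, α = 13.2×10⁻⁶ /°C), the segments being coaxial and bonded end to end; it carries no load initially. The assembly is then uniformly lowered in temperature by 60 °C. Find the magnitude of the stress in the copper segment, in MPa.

σ ≈ 220 MPa (tensile)

Free thermal contraction of the whole bar: Σ αᵢΔT Lᵢ = 17×10⁻⁶×60×500 + 19.4×10⁻⁶×60×475 + 13.2×10⁻⁶×60×450 = 1.419 mm.
Since the ends are fixed, an axial force P builds up, equal in every segment, with P · Σ Lᵢ/(AᵢEᵢ) = δ_free.
Σ Lᵢ/(AᵢEᵢ) = 500/(185×123×10³) + 475/(725×97×10³) + 450/(375×196×10³) = 3.485×10⁻⁵ mm/N.
So P = 1.419 / 3.485×10⁻⁵ = 40.73 kN, tensile.
σ_{copper} = P / A = 40730 / 185 = 220.1 MPa.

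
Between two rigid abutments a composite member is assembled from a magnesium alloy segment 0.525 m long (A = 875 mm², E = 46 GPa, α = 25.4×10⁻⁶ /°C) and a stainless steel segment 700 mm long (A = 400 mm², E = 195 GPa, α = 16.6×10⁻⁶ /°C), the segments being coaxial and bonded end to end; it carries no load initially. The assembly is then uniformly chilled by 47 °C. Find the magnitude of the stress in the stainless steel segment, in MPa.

σ ≈ 133 MPa (tensile)

Free thermal contraction of the whole bar: Σ αᵢΔT Lᵢ = 25.4×10⁻⁶×47×525 + 16.6×10⁻⁶×47×700 = 1.173 mm.
Since the ends are fixed, an axial force P builds up, equal in every segment, with P · Σ Lᵢ/(AᵢEᵢ) = δ_free.
Σ Lᵢ/(AᵢEᵢ) = 525/(875×46×10³) + 700/(400×195×10³) = 2.202×10⁻⁵ mm/N.
Hence P = δ_free / Σ(L/AE) = 1.173/2.202×10⁻⁵ = 53.27 kN (tensile).
σ_{stainless steel} = P / A = 53270 / 400 = 133.2 MPa.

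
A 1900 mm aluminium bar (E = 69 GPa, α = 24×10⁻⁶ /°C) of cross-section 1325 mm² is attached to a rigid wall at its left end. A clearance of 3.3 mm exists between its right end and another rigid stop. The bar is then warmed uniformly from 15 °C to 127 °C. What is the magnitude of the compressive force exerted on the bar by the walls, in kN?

P ≈ 87 kN

Free thermal elongation = αΔT L = 24×10⁻⁶ × 112 × 1900 = 5.107 mm.
After closing the 3.3 mm clearance, 5.107 − 3.3 = 1.807 mm of expansion remains to be suppressed by the wall.
So σ = E(δ_free − g)/L = 69×10³ × 1.807/1900 = 65.63 MPa.
P = σA = 65.63 × 1325 = 86.96 kN.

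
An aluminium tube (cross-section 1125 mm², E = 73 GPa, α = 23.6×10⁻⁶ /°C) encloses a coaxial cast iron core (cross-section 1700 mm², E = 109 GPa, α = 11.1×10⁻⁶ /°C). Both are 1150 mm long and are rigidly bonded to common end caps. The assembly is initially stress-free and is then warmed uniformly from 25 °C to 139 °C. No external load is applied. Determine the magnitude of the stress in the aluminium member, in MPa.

σ ≈ 72.1 MPa (compressive)

The aluminium has the larger α, so on heating it would change length more than the cast iron if both were free. The rigid plates force a common final length, so the aluminium is put into compression and the cast iron into tension, with equal and opposite forces P (no external load).
Equating the net (thermal + elastic) strains gives |α₁ − α₂|·ΔT = P·[1/(A₁E₁) + 1/(A₂E₂)].
|α₁ − α₂|·ΔT = 12.5×10⁻⁶ × 114 = 0.001425.
1/(A₁E₁) + 1/(A₂E₂) = 1/(1125×73×10³) + 1/(1700×109×10³) = 1.757×10⁻⁸ N⁻¹.
So P = 0.001425 / 1.757×10⁻⁸ = 81.09 kN.
σ_{aluminium} = P/A₁ = 81090/1125 = 72.08 MPa, compressive.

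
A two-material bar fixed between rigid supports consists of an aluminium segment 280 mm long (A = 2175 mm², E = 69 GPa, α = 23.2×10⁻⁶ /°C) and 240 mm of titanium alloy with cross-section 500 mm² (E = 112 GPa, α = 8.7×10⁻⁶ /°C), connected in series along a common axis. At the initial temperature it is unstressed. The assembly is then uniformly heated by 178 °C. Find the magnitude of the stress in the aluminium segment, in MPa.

σ ≈ 114 MPa (compressive)

With the walls removed the bar would change length by δ_free = Σ αᵢΔT Lᵢ = 23.2×10⁻⁶×178×280 + 8.7×10⁻⁶×178×240 = 1.528 mm.
Since the ends are fixed, an axial force P builds up, equal in every segment, with P · Σ Lᵢ/(AᵢEᵢ) = δ_free.
Σ Lᵢ/(AᵢEᵢ) = 280/(2175×69×10³) + 240/(500×112×10³) = 6.151×10⁻⁶ mm/N.
P = 1.528 / 6.151×10⁻⁶ = 248400 N = 248.4 kN, compressive.
σ_{aluminium} = P / A = 248400 / 2175 = 114.2 MPa.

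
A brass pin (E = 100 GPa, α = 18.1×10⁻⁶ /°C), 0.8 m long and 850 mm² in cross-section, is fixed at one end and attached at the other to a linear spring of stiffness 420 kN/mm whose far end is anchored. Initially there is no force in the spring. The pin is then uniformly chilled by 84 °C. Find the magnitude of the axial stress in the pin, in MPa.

σ ≈ 121 MPa (tensile)

Free thermal contraction: δ_free = αΔT L = 18.1×10⁻⁶ × 84 × 800 = 1.216 mm.
Let P be the tensile force in the spring. The pin extends elastically by PL/(AE) and the spring stretches by P/k; together these equal δ_free.
So P = δ_free / [L/(AE) + 1/k] = 1.216 / [ 800/(850×100×10³) + 1/(420×10³) ].
P = 1.216 / 1.179×10⁻⁵ = 103100 N.
σ = P/A = 103100/850 = 121.3 MPa.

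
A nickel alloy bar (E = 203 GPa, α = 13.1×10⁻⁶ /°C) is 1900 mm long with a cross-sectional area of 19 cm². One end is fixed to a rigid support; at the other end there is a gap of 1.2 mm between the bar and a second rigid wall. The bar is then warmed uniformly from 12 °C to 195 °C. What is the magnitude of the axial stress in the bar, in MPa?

σ ≈ 358 MPa (compressive)

Unrestrained expansion: δ_free = αΔT L = 13.1×10⁻⁶ × 183 × 1900 = 4.555 mm.
After closing the 1.2 mm clearance, 4.555 − 1.2 = 3.355 mm of expansion remains to be suppressed by the wall.
That suppressed elongation corresponds to σ = E·Δ/L = 203×10³ × 3.355/1900 = 358.4 MPa.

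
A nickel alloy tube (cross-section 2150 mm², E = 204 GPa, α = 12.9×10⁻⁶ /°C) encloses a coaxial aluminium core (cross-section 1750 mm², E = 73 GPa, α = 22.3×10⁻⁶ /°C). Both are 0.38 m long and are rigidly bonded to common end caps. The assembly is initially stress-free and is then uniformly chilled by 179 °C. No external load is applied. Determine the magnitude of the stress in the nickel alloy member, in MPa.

σ ≈ 77.4 MPa (compressive)

Equilibrium of a rigid end plate with no external load gives equal and opposite internal forces ±P in the two members. Since α_{aluminium} > α_{nickel alloy}, cooling drives the aluminium into tension and the nickel alloy into compression.
Compatibility of the two members (thermal + elastic change equal): (α₁ − α₂)ΔT = P·[1/(A₁E₁) + 1/(A₂E₂)].
|α₁ − α₂|·ΔT = 9.4×10⁻⁶ × 179 = 0.001683.
1/(A₁E₁) + 1/(A₂E₂) = 1/(2150×204×10³) + 1/(1750×73×10³) = 1.011×10⁻⁸ N⁻¹.
P = 0.001683 / 1.011×10⁻⁸ = 166500 N = 166.5 kN.
σ_{nickel alloy} = P/A₁ = 166500/2150 = 77.43 MPa, compressive.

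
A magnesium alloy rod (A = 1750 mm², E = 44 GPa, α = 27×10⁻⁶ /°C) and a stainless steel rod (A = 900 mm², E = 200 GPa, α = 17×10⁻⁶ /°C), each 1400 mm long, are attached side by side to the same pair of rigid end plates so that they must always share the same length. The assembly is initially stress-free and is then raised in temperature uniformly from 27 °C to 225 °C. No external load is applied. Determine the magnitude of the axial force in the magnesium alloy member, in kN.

P ≈ 107 kN (compressive in the magnesium alloy)

Both members must finish at the same length. With the larger α, the magnesium alloy tends to over-expand; the plates restrain it, putting the magnesium alloy in compression and the stainless steel in tension. With no external load the two internal forces are equal and opposite, magnitude P.
Compatibility of the two members (thermal + elastic change equal): (α₁ − α₂)ΔT = P·[1/(A₁E₁) + 1/(A₂E₂)].
|α₁ − α₂|·ΔT = 10×10⁻⁶ × 198 = 0.00198.
1/(A₁E₁) + 1/(A₂E₂) = 1/(1750×44×10³) + 1/(900×200×10³) = 1.854×10⁻⁸ N⁻¹.
So P = 0.00198 / 1.854×10⁻⁸ = 106.8 kN.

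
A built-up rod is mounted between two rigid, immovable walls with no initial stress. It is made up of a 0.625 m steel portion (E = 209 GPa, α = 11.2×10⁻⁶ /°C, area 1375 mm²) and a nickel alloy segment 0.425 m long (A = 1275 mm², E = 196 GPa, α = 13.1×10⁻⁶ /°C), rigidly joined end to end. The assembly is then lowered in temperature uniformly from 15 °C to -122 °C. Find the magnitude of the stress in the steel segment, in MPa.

σ ≈ 323 MPa (tensile)

If the supports were absent, the total length change would be Σ αᵢΔT Lᵢ = 11.2×10⁻⁶×137×625 + 13.1×10⁻⁶×137×425 = 1.722 mm.
The walls prevent any net length change, so an axial force P (same in every segment) develops. Compatibility: P · Σ Lᵢ/(AᵢEᵢ) = δ_free.
Σ Lᵢ/(AᵢEᵢ) = 625/(1375×209×10³) + 425/(1275×196×10³) = 3.876×10⁻⁶ mm/N.
So P = 1.722 / 3.876×10⁻⁶ = 444.3 kN, tensile.
σ_{steel} = P / A = 444300 / 1375 = 323.1 MPa.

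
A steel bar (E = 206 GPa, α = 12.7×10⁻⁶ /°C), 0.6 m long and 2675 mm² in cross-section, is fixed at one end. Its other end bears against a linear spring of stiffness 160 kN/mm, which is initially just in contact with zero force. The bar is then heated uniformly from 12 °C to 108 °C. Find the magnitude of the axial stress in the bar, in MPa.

σ ≈ 37.3 MPa (compressive)

The unrestrained thermal change is αΔT L = 12.7×10⁻⁶ × 96 × 600 = 0.7315 mm.
Let P be the compressive force at the spring. The bar shortens elastically by PL/(AE) and the spring compresses by P/k; together these equal δ_free.
So P = δ_free / [L/(AE) + 1/k] = 0.7315 / [ 600/(2675×206×10³) + 1/(160×10³) ].
P = 0.7315 / 7.339×10⁻⁶ = 99680 N.
σ = P/A = 99680/2675 = 37.26 MPa.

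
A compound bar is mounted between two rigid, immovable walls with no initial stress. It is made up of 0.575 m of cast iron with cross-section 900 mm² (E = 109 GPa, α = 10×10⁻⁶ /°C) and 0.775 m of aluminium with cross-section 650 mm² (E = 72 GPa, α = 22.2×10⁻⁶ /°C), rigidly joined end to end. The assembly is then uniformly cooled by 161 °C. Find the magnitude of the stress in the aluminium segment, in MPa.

σ ≈ 254 MPa (tensile)

With the walls removed the bar would change length by δ_free = Σ αᵢΔT Lᵢ = 10×10⁻⁶×161×575 + 22.2×10⁻⁶×161×775 = 3.696 mm.
Since the ends are fixed, an axial force P builds up, equal in every segment, with P · Σ Lᵢ/(AᵢEᵢ) = δ_free.
Σ Lᵢ/(AᵢEᵢ) = 575/(900×109×10³) + 775/(650×72×10³) = 2.242×10⁻⁵ mm/N.
Hence P = δ_free / Σ(L/AE) = 3.696/2.242×10⁻⁵ = 164.8 kN (tensile).
σ_{aluminium} = P / A = 164800 / 650 = 253.6 MPa.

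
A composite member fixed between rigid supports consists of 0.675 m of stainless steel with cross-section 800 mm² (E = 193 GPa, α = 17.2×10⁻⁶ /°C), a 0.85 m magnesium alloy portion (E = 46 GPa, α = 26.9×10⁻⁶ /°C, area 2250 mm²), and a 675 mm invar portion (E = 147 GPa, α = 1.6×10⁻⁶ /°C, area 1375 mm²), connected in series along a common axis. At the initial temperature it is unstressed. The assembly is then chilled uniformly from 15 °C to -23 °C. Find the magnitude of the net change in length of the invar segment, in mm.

With the walls removed the bar would change length by δ_free = Σ αᵢΔT Lᵢ = 17.2×10⁻⁶×38×675 + 26.9×10⁻⁶×38×850 + 1.6×10⁻⁶×38×675 = 1.351 mm.
Since the ends are fixed, an axial force P builds up, equal in every segment, with P · Σ Lᵢ/(AᵢEᵢ) = δ_free.
Σ Lᵢ/(AᵢEᵢ) = 675/(800×193×10³) + 850/(2250×46×10³) + 675/(1375×147×10³) = 1.592×10⁻⁵ mm/N.
Hence P = δ_free / Σ(L/AE) = 1.351/1.592×10⁻⁵ = 84.85 kN (tensile).
For the invar segment, free thermal change = 1.6×10⁻⁶×38×675 = 0.04104 mm and elastic change from P = 84850×675/(1375×147×10³) = 0.2833 mm; these oppose, so the net change is 0.242 mm (segment lengthens).

|ΔL| ≈ 0.242 mm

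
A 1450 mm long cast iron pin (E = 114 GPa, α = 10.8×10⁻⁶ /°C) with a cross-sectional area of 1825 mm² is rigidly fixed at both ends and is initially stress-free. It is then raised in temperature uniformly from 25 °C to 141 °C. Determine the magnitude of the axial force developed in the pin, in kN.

P ≈ 261 kN (compressive)

Full restraint means ε = 0, so the stress is σ = EαΔT = 114×10³ × 10.8×10⁻⁶ × 116 = 142.8 MPa.
P = AEαΔT = 1825 × 114×10³ × 10.8×10⁻⁶ × 116 = 260.6 kN (compressive).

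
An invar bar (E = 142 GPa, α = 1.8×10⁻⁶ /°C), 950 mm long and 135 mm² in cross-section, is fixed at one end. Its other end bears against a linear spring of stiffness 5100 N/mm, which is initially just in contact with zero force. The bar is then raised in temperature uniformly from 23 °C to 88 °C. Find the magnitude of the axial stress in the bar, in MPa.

If the spring were absent the bar would lengthen by αΔT L = 1.8×10⁻⁶ × 65 × 950 = 0.1111 mm.
With a force P in the spring, the elastic change of the bar is PL/(AE) and that of the spring is P/k; compatibility requires their sum to equal δ_free.
P [ L/(AE) + 1/k ] = δ_free → P [ 950/(135×142×10³) + 1/(5100) ] = 0.1111.
P = 0.1111 / 0.0002456 = 452.5 N.
σ = P/A = 452.5/135 = 3.352 MPa.

σ ≈ 3.35 MPa (compressive)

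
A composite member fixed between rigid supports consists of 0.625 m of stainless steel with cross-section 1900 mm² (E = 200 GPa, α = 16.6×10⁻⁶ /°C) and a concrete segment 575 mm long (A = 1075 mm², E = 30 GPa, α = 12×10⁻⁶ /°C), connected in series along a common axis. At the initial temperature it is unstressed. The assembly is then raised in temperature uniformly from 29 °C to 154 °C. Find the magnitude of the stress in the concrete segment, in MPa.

σ ≈ 103 MPa (compressive)

If the supports were absent, the total length change would be Σ αᵢΔT Lᵢ = 16.6×10⁻⁶×125×625 + 12×10⁻⁶×125×575 = 2.159 mm.
The rigid supports impose zero overall length change; the single axial force P common to all segments must satisfy P Σ Lᵢ/(AᵢEᵢ) = δ_free.
The series flexibility is Σ Lᵢ/(AᵢEᵢ) = 625/(1900×200×10³) + 575/(1075×30×10³) = 1.947×10⁻⁵ mm/N.
Hence P = δ_free / Σ(L/AE) = 2.159/1.947×10⁻⁵ = 110.9 kN (compressive).
σ_{concrete} = P / A = 110900 / 1075 = 103.1 MPa.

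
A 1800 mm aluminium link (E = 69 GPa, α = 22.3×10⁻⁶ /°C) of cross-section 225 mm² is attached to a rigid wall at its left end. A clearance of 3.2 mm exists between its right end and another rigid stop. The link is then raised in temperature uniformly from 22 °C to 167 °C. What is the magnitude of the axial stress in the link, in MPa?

Unrestrained expansion: δ_free = αΔT L = 22.3×10⁻⁶ × 145 × 1800 = 5.82 mm.
After closing the 3.2 mm clearance, 5.82 − 3.2 = 2.62 mm of expansion remains to be suppressed by the wall.
So σ = E(δ_free − g)/L = 69×10³ × 2.62/1800 = 100.4 MPa.

σ ≈ 100 MPa (compressive)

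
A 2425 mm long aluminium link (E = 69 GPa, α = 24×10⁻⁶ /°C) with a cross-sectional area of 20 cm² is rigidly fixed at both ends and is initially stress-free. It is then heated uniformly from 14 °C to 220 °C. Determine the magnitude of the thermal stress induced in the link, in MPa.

σ ≈ 341 MPa (compressive)

Because both ends are immovable the net strain is zero, and the suppressed thermal strain is αΔT = 24×10⁻⁶ × 206 = 4944×10⁻⁶.
The stress required to suppress this strain is σ = Eε = 69×10³ × 4944×10⁻⁶ = 341.1 MPa, compressive since the link is trying to expand.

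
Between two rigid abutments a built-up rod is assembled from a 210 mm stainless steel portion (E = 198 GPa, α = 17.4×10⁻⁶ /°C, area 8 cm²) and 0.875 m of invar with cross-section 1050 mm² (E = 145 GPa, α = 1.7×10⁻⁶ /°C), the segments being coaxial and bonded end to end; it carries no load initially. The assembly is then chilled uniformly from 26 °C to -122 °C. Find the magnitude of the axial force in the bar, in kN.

If the supports were absent, the total length change would be Σ αᵢΔT Lᵢ = 17.4×10⁻⁶×148×210 + 1.7×10⁻⁶×148×875 = 0.7609 mm.
The walls prevent any net length change, so an axial force P (same in every segment) develops. Compatibility: P · Σ Lᵢ/(AᵢEᵢ) = δ_free.
Σ Lᵢ/(AᵢEᵢ) = 210/(800×198×10³) + 875/(1050×145×10³) = 7.073×10⁻⁶ mm/N.
So P = 0.7609 / 7.073×10⁻⁶ = 107.6 kN, tensile.

P ≈ 108 kN (tensile)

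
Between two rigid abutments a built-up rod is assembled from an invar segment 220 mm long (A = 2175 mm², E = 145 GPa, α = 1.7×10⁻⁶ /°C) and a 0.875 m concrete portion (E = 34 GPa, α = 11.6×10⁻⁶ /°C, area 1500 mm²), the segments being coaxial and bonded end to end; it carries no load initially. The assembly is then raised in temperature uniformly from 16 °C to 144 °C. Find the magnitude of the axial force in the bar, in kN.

Free thermal expansion of the whole bar: Σ αᵢΔT Lᵢ = 1.7×10⁻⁶×128×220 + 11.6×10⁻⁶×128×875 = 1.347 mm.
Since the ends are fixed, an axial force P builds up, equal in every segment, with P · Σ Lᵢ/(AᵢEᵢ) = δ_free.
The series flexibility is Σ Lᵢ/(AᵢEᵢ) = 220/(2175×145×10³) + 875/(1500×34×10³) = 1.785×10⁻⁵ mm/N.
So P = 1.347 / 1.785×10⁻⁵ = 75.45 kN, compressive.

P ≈ 75.4 kN (compressive)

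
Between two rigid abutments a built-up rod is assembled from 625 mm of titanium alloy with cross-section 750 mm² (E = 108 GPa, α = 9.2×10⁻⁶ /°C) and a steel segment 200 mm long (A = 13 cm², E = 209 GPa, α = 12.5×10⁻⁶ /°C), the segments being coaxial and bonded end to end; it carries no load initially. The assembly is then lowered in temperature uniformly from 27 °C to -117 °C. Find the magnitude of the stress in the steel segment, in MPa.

If the supports were absent, the total length change would be Σ αᵢΔT Lᵢ = 9.2×10⁻⁶×144×625 + 12.5×10⁻⁶×144×200 = 1.188 mm.
Since the ends are fixed, an axial force P builds up, equal in every segment, with P · Σ Lᵢ/(AᵢEᵢ) = δ_free.
The series flexibility is Σ Lᵢ/(AᵢEᵢ) = 625/(750×108×10³) + 200/(1300×209×10³) = 8.452×10⁻⁶ mm/N.
Hence P = δ_free / Σ(L/AE) = 1.188/8.452×10⁻⁶ = 140.6 kN (tensile).
σ_{steel} = P / A = 140600 / 1300 = 108.1 MPa.

σ ≈ 108 MPa (tensile)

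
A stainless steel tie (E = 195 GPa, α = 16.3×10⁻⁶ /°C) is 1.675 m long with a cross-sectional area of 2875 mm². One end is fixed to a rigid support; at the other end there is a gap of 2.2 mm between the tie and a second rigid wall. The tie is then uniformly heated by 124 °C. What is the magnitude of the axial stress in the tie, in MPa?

Free thermal elongation = αΔT L = 16.3×10⁻⁶ × 124 × 1675 = 3.386 mm.
The gap closes (δ_free > 2.2 mm) and the wall then resists a further 3.386 − 2.2 = 1.186 mm of expansion.
Compatibility: PL/(AE) = 1.186 mm, so σ = P/A = E × (1.186/1675) = 138 MPa.

σ ≈ 138 MPa (compressive)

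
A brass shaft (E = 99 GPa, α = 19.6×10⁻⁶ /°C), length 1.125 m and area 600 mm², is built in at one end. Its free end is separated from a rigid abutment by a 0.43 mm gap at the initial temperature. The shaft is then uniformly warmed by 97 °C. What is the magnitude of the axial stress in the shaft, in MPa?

Free thermal elongation = αΔT L = 19.6×10⁻⁶ × 97 × 1125 = 2.139 mm.
This exceeds the 0.43 mm gap, so the wall pushes back. The portion of expansion that must be recovered elastically is δ_free − gap = 2.139 − 0.43 = 1.709 mm.
So σ = E(δ_free − g)/L = 99×10³ × 1.709/1125 = 150.4 MPa.

σ ≈ 150 MPa (compressive)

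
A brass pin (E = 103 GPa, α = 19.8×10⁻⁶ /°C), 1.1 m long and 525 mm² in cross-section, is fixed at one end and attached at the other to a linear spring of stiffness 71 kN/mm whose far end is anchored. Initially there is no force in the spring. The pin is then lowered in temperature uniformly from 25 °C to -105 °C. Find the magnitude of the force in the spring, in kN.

P ≈ 82.2 kN

Free thermal contraction: δ_free = αΔT L = 19.8×10⁻⁶ × 130 × 1100 = 2.831 mm.
With a force P in the spring, the elastic change of the pin is PL/(AE) and that of the spring is P/k; compatibility requires their sum to equal δ_free.
So P = δ_free / [L/(AE) + 1/k] = 2.831 / [ 1100/(525×103×10³) + 1/(71×10³) ].
P = 2.831 / 3.443×10⁻⁵ = 82240 N.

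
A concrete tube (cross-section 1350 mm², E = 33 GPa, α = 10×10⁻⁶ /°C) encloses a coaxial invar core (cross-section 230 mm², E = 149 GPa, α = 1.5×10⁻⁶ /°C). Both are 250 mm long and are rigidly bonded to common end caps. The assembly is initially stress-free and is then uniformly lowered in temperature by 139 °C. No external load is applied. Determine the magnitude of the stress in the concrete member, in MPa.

σ ≈ 17 MPa (tensile)

Equilibrium of a rigid end plate with no external load gives equal and opposite internal forces ±P in the two members. Since α_{concrete} > α_{invar}, cooling drives the concrete into tension and the invar into compression.
Compatibility of the two members (thermal + elastic change equal): (α₁ − α₂)ΔT = P·[1/(A₁E₁) + 1/(A₂E₂)].
|α₁ − α₂|·ΔT = 8.5×10⁻⁶ × 139 = 0.001182.
1/(A₁E₁) + 1/(A₂E₂) = 1/(1350×33×10³) + 1/(230×149×10³) = 5.163×10⁻⁸ N⁻¹.
So P = 0.001182 / 5.163×10⁻⁸ = 22.89 kN.
σ_{concrete} = P/A₁ = 22890/1350 = 16.95 MPa, tensile.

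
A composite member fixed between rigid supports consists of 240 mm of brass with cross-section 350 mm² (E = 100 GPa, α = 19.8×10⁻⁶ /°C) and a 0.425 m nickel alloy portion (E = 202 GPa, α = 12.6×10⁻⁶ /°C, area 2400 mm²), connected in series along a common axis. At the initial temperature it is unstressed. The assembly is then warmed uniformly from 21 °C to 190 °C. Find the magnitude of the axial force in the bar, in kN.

P ≈ 221 kN (compressive)

If the supports were absent, the total length change would be Σ αᵢΔT Lᵢ = 19.8×10⁻⁶×169×240 + 12.6×10⁻⁶×169×425 = 1.708 mm.
The walls prevent any net length change, so an axial force P (same in every segment) develops. Compatibility: P · Σ Lᵢ/(AᵢEᵢ) = δ_free.
Σ Lᵢ/(AᵢEᵢ) = 240/(350×100×10³) + 425/(2400×202×10³) = 7.734×10⁻⁶ mm/N.
Hence P = δ_free / Σ(L/AE) = 1.708/7.734×10⁻⁶ = 220.9 kN (compressive).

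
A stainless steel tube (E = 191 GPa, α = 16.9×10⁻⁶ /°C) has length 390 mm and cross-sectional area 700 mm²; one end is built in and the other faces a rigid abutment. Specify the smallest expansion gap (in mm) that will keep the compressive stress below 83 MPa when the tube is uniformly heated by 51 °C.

Free expansion if unrestrained: δ_free = αΔT L = 16.9×10⁻⁶ × 51 × 390 = 0.3361 mm.
At the allowable stress the elastic shortening the wall may impose is σL/E = 83 × 390 / (191×10³) = 0.1695 mm.
The gap must absorb the remainder: g_min = 0.3361 − 0.1695 = 0.1667 mm.

g ≈ 0.167 mm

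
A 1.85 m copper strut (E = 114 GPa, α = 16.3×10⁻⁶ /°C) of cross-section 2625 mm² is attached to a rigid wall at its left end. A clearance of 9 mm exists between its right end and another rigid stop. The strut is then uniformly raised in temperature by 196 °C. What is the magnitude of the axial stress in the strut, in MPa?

Free thermal elongation = αΔT L = 16.3×10⁻⁶ × 196 × 1850 = 5.91 mm.
This is smaller than the 9 mm clearance, so the strut expands freely without reaching the stop — the stress is zero.

σ ≈ 0 MPa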